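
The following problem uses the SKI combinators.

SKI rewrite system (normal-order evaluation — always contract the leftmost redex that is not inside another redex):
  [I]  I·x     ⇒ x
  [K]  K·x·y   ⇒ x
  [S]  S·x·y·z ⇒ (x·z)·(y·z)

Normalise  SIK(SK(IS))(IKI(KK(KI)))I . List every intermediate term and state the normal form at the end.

  start: SIK(SK(IS))(IKI(KK(KI)))I
  [1] I(SK(IS))(K(SK(IS)))(IKI(KK(KI)))I
  [2] SK(IS)(K(SK(IS)))(IKI(KK(KI)))I
  [3] K(K(SK(IS)))(IS(K(SK(IS))))(IKI(KK(KI)))I
  [4] K(SK(IS))(IKI(KK(KI)))I
  [5] SK(IS)I
  [6] KI(ISI)
  [7] I

Answer: normal form = I  (in 7 steps)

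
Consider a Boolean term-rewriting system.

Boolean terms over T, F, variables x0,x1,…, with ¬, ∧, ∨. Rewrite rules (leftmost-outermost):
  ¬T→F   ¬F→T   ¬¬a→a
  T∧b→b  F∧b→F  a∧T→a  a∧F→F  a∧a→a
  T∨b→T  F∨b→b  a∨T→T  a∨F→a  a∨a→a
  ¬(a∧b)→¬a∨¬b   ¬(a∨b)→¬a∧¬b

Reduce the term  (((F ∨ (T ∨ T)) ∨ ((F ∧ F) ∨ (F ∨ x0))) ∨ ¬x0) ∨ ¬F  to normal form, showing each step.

Answer: normal form = T  (in 5 steps)

Derivation:
  start: (((F ∨ (T ∨ T)) ∨ ((F ∧ F) ∨ (F ∨ x0))) ∨ ¬x0) ∨ ¬F
  [1] (((T ∨ T) ∨ ((F ∧ F) ∨ (F ∨ x0))) ∨ ¬x0) ∨ ¬F
  [2] ((T ∨ ((F ∧ F) ∨ (F ∨ x0))) ∨ ¬x0) ∨ ¬F
  [3] (T ∨ ¬x0) ∨ ¬F
  [4] T ∨ ¬F
  [5] T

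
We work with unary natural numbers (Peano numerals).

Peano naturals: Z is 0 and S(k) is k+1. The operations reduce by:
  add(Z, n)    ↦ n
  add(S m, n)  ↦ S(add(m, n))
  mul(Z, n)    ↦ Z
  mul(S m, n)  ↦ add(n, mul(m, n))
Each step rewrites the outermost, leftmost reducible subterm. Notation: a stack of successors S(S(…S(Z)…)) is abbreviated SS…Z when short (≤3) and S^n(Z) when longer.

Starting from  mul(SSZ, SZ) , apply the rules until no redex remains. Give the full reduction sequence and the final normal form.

  start: mul(SSZ, SZ)
  →1  add(SZ, mul(SZ, SZ))
  →2  S(add(Z, mul(SZ, SZ)))
  →3  S(mul(SZ, SZ))
  →4  S(add(SZ, mul(Z, SZ)))
  →5  S(S(add(Z, mul(Z, SZ))))
  →6  S(S(mul(Z, SZ)))
  →7  SSZ

Answer: normal form = SSZ  (in 7 steps)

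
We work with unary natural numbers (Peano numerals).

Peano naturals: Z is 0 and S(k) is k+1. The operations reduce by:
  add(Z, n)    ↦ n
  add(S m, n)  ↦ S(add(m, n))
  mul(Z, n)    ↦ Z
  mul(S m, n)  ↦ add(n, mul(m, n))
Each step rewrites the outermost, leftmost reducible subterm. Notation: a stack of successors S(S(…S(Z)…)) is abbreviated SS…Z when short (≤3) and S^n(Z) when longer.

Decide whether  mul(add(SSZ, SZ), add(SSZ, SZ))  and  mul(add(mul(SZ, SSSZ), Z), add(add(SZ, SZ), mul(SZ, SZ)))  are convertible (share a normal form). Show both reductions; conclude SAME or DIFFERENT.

Answer: SAME — A ⇓ S^9(Z), B ⇓ S^9(Z)

Working:
Term A:
  start: mul(add(SSZ, SZ), add(SSZ, SZ))
  →1  mul(S(add(SZ, SZ)), add(SSZ, SZ))
  →2  add(add(SSZ, SZ), mul(add(SZ, SZ), add(SSZ, SZ)))
  →3  add(S(add(SZ, SZ)), mul(add(SZ, SZ), add(SSZ, SZ)))
  →4  S(add(add(SZ, SZ), mul(add(SZ, SZ), add(SSZ, SZ))))
  →5  S(add(S(add(Z, SZ)), mul(add(SZ, SZ), add(SSZ, SZ))))
  →6  S(S(add(add(Z, SZ), mul(add(SZ, SZ), add(SSZ, SZ)))))
  →7  S(S(add(SZ, mul(add(SZ, SZ), add(SSZ, SZ)))))
  →8  S(S(S(add(Z, mul(add(SZ, SZ), add(SSZ, SZ))))))
  →9  S(S(S(mul(add(SZ, SZ), add(SSZ, SZ)))))
  →10  S(S(S(mul(S(add(Z, SZ)), add(SSZ, SZ)))))
  →11  S(S(S(add(add(SSZ, SZ), mul(add(Z, SZ), add(SSZ, SZ))))))
  →12  S(S(S(add(S(add(SZ, SZ)), mul(add(Z, SZ), add(SSZ, SZ))))))
  →13  S(S(S(S(add(add(SZ, SZ), mul(add(Z, SZ), add(SSZ, SZ)))))))
  →14  S(S(S(S(add(S(add(Z, SZ)), mul(add(Z, SZ), add(SSZ, SZ)))))))
  →15  S(S(S(S(S(add(add(Z, SZ), mul(add(Z, SZ), add(SSZ, SZ))))))))
  →16  S(S(S(S(S(add(SZ, mul(add(Z, SZ), add(SSZ, SZ))))))))
  →17  S(S(S(S(S(S(add(Z, mul(add(Z, SZ), add(SSZ, SZ)))))))))
  →18  S(S(S(S(S(S(mul(add(Z, SZ), add(SSZ, SZ))))))))
  →19  S(S(S(S(S(S(mul(SZ, add(SSZ, SZ))))))))
  →20  S(S(S(S(S(S(add(add(SSZ, SZ), mul(Z, add(SSZ, SZ)))))))))
  →21  S(S(S(S(S(S(add(S(add(SZ, SZ)), mul(Z, add(SSZ, SZ)))))))))
  →22  S(S(S(S(S(S(S(add(add(SZ, SZ), mul(Z, add(SSZ, SZ))))))))))
  →23  S(S(S(S(S(S(S(add(S(add(Z, SZ)), mul(Z, add(SSZ, SZ))))))))))
  →24  S(S(S(S(S(S(S(S(add(add(Z, SZ), mul(Z, add(SSZ, SZ)))))))))))
  →25  S(S(S(S(S(S(S(S(add(SZ, mul(Z, add(SSZ, SZ)))))))))))
  →26  S(S(S(S(S(S(S(S(S(add(Z, mul(Z, add(SSZ, SZ))))))))))))
  →27  S(S(S(S(S(S(S(S(S(mul(Z, add(SSZ, SZ)))))))))))
  →28  S^9(Z)

Term B:
  start: mul(add(mul(SZ, SSSZ), Z), add(add(SZ, SZ), mul(SZ, SZ)))
  →1  mul(add(add(SSSZ, mul(Z, SSSZ)), Z), add(add(SZ, SZ), mul(SZ, SZ)))
  →2  mul(add(S(add(SSZ, mul(Z, SSSZ))), Z), add(add(SZ, SZ), mul(SZ, SZ)))
  →3  mul(S(add(add(SSZ, mul(Z, SSSZ)), Z)), add(add(SZ, SZ), mul(SZ, SZ)))
  →4  add(add(add(SZ, SZ), mul(SZ, SZ)), mul(add(add(SSZ, mul(Z, SSSZ)), Z), add(add(SZ, SZ), mul(SZ, SZ))))
  →5  add(add(S(add(Z, SZ)), mul(SZ, SZ)), mul(add(add(SSZ, mul(Z, SSSZ)), Z), add(add(SZ, SZ), mul(SZ, SZ))))
  →6  add(S(add(add(Z, SZ), mul(SZ, SZ))), mul(add(add(SSZ, mul(Z, SSSZ)), Z), add(add(SZ, SZ), mul(SZ, SZ))))
  →7  S(add(add(add(Z, SZ), mul(SZ, SZ)), mul(add(add(SSZ, mul(Z, SSSZ)), Z), add(add(SZ, SZ), mul(SZ, SZ)))))
  →8  S(add(add(SZ, mul(SZ, SZ)), mul(add(add(SSZ, mul(Z, SSSZ)), Z), add(add(SZ, SZ), mul(SZ, SZ)))))
  →9  S(add(S(add(Z, mul(SZ, SZ))), mul(add(add(SSZ, mul(Z, SSSZ)), Z), add(add(SZ, SZ), mul(SZ, SZ)))))
  →10  S(S(add(add(Z, mul(SZ, SZ)), mul(add(add(SSZ, mul(Z, SSSZ)), Z), add(add(SZ, SZ), mul(SZ, SZ))))))
  →11  S(S(add(mul(SZ, SZ), mul(add(add(SSZ, mul(Z, SSSZ)), Z), add(add(SZ, SZ), mul(SZ, SZ))))))
  →12  S(S(add(add(SZ, mul(Z, SZ)), mul(add(add(SSZ, mul(Z, SSSZ)), Z), add(add(SZ, SZ), mul(SZ, SZ))))))
  →13  S(S(add(S(add(Z, mul(Z, SZ))), mul(add(add(SSZ, mul(Z, SSSZ)), Z), add(add(SZ, SZ), mul(SZ, SZ))))))
  →14  S(S(S(add(add(Z, mul(Z, SZ)), mul(add(add(SSZ, mul(Z, SSSZ)), Z), add(add(SZ, SZ), mul(SZ, SZ)))))))
  →15  S(S(S(add(mul(Z, SZ), mul(add(add(SSZ, mul(Z, SSSZ)), Z), add(add(SZ, SZ), mul(SZ, SZ)))))))
  →16  S(S(S(add(Z, mul(add(add(SSZ, mul(Z, SSSZ)), Z), add(add(SZ, SZ), mul(SZ, SZ)))))))
  →17  S(S(S(mul(add(add(SSZ, mul(Z, SSSZ)), Z), add(add(SZ, SZ), mul(SZ, SZ))))))
  →18  S(S(S(mul(add(S(add(SZ, mul(Z, SSSZ))), Z), add(add(SZ, SZ), mul(SZ, SZ))))))
  →19  S(S(S(mul(S(add(add(SZ, mul(Z, SSSZ)), Z)), add(add(SZ, SZ), mul(SZ, SZ))))))
  →20  S(S(S(add(add(add(SZ, SZ), mul(SZ, SZ)), mul(add(add(SZ, mul(Z, SSSZ)), Z), add(add(SZ, SZ), mul(SZ, SZ)))))))
  →21  S(S(S(add(add(S(add(Z, SZ)), mul(SZ, SZ)), mul(add(add(SZ, mul(Z, SSSZ)), Z), add(add(SZ, SZ), mul(SZ, SZ)))))))
  →22  S(S(S(add(S(add(add(Z, SZ), mul(SZ, SZ))), mul(add(add(SZ, mul(Z, SSSZ)), Z), add(add(SZ, SZ), mul(SZ, SZ)))))))
  →23  S(S(S(S(add(add(add(Z, SZ), mul(SZ, SZ)), mul(add(add(SZ, mul(Z, SSSZ)), Z), add(add(SZ, SZ), mul(SZ, SZ))))))))
  →24  S(S(S(S(add(add(SZ, mul(SZ, SZ)), mul(add(add(SZ, mul(Z, SSSZ)), Z), add(add(SZ, SZ), mul(SZ, SZ))))))))
  →25  S(S(S(S(add(S(add(Z, mul(SZ, SZ))), mul(add(add(SZ, mul(Z, SSSZ)), Z), add(add(SZ, SZ), mul(SZ, SZ))))))))
  →26  S(S(S(S(S(add(add(Z, mul(SZ, SZ)), mul(add(add(SZ, mul(Z, SSSZ)), Z), add(add(SZ, SZ), mul(SZ, SZ)))))))))
  →27  S(S(S(S(S(add(mul(SZ, SZ), mul(add(add(SZ, mul(Z, SSSZ)), Z), add(add(SZ, SZ), mul(SZ, SZ)))))))))
  →28  S(S(S(S(S(add(add(SZ, mul(Z, SZ)), mul(add(add(SZ, mul(Z, SSSZ)), Z), add(add(SZ, SZ), mul(SZ, SZ)))))))))
  →29  S(S(S(S(S(add(S(add(Z, mul(Z, SZ))), mul(add(add(SZ, mul(Z, SSSZ)), Z), add(add(SZ, SZ), mul(SZ, SZ)))))))))
  →30  S(S(S(S(S(S(add(add(Z, mul(Z, SZ)), mul(add(add(SZ, mul(Z, SSSZ)), Z), add(add(SZ, SZ), mul(SZ, SZ))))))))))
  →31  S(S(S(S(S(S(add(mul(Z, SZ), mul(add(add(SZ, mul(Z, SSSZ)), Z), add(add(SZ, SZ), mul(SZ, SZ))))))))))
  →32  S(S(S(S(S(S(add(Z, mul(add(add(SZ, mul(Z, SSSZ)), Z), add(add(SZ, SZ), mul(SZ, SZ))))))))))
  →33  S(S(S(S(S(S(mul(add(add(SZ, mul(Z, SSSZ)), Z), add(add(SZ, SZ), mul(SZ, SZ)))))))))
  →34  S(S(S(S(S(S(mul(add(S(add(Z, mul(Z, SSSZ))), Z), add(add(SZ, SZ), mul(SZ, SZ)))))))))
  →35  S(S(S(S(S(S(mul(S(add(add(Z, mul(Z, SSSZ)), Z)), add(add(SZ, SZ), mul(SZ, SZ)))))))))
  →36  S(S(S(S(S(S(add(add(add(SZ, SZ), mul(SZ, SZ)), mul(add(add(Z, mul(Z, SSSZ)), Z), add(add(SZ, SZ), mul(SZ, SZ))))))))))
  →37  S(S(S(S(S(S(add(add(S(add(Z, SZ)), mul(SZ, SZ)), mul(add(add(Z, mul(Z, SSSZ)), Z), add(add(SZ, SZ), mul(SZ, SZ))))))))))
  →38  S(S(S(S(S(S(add(S(add(add(Z, SZ), mul(SZ, SZ))), mul(add(add(Z, mul(Z, SSSZ)), Z), add(add(SZ, SZ), mul(SZ, SZ))))))))))
  →39  S(S(S(S(S(S(S(add(add(add(Z, SZ), mul(SZ, SZ)), mul(add(add(Z, mul(Z, SSSZ)), Z), add(add(SZ, SZ), mul(SZ, SZ)))))))))))
  →40  S(S(S(S(S(S(S(add(add(SZ, mul(SZ, SZ)), mul(add(add(Z, mul(Z, SSSZ)), Z), add(add(SZ, SZ), mul(SZ, SZ)))))))))))
  →41  S(S(S(S(S(S(S(add(S(add(Z, mul(SZ, SZ))), mul(add(add(Z, mul(Z, SSSZ)), Z), add(add(SZ, SZ), mul(SZ, SZ)))))))))))
  →42  S(S(S(S(S(S(S(S(add(add(Z, mul(SZ, SZ)), mul(add(add(Z, mul(Z, SSSZ)), Z), add(add(SZ, SZ), mul(SZ, SZ))))))))))))
  →43  S(S(S(S(S(S(S(S(add(mul(SZ, SZ), mul(add(add(Z, mul(Z, SSSZ)), Z), add(add(SZ, SZ), mul(SZ, SZ))))))))))))
  →44  S(S(S(S(S(S(S(S(add(add(SZ, mul(Z, SZ)), mul(add(add(Z, mul(Z, SSSZ)), Z), add(add(SZ, SZ), mul(SZ, SZ))))))))))))
  →45  S(S(S(S(S(S(S(S(add(S(add(Z, mul(Z, SZ))), mul(add(add(Z, mul(Z, SSSZ)), Z), add(add(SZ, SZ), mul(SZ, SZ))))))))))))
  →46  S(S(S(S(S(S(S(S(S(add(add(Z, mul(Z, SZ)), mul(add(add(Z, mul(Z, SSSZ)), Z), add(add(SZ, SZ), mul(SZ, SZ)))))))))))))
  →47  S(S(S(S(S(S(S(S(S(add(mul(Z, SZ), mul(add(add(Z, mul(Z, SSSZ)), Z), add(add(SZ, SZ), mul(SZ, SZ)))))))))))))
  →48  S(S(S(S(S(S(S(S(S(add(Z, mul(add(add(Z, mul(Z, SSSZ)), Z), add(add(SZ, SZ), mul(SZ, SZ)))))))))))))
  →49  S(S(S(S(S(S(S(S(S(mul(add(add(Z, mul(Z, SSSZ)), Z), add(add(SZ, SZ), mul(SZ, SZ))))))))))))
  →50  S(S(S(S(S(S(S(S(S(mul(add(mul(Z, SSSZ), Z), add(add(SZ, SZ), mul(SZ, SZ))))))))))))
  →51  S(S(S(S(S(S(S(S(S(mul(add(Z, Z), add(add(SZ, SZ), mul(SZ, SZ))))))))))))
  →52  S(S(S(S(S(S(S(S(S(mul(Z, add(add(SZ, SZ), mul(SZ, SZ))))))))))))
  →53  S^9(Z)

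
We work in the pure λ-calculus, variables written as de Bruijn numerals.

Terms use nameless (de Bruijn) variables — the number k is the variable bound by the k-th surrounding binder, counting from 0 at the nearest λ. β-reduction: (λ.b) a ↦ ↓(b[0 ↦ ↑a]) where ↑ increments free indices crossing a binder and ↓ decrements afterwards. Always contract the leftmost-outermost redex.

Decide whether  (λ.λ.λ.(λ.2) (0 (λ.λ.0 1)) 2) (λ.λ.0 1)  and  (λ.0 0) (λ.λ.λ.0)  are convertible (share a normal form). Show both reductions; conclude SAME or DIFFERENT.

Term A:
  start: (λ.λ.λ.(λ.2) (0 (λ.λ.0 1)) 2) (λ.λ.0 1)
  step 1: λ.λ.(λ.2) (0 (λ.λ.0 1)) (λ.λ.0 1)
  step 2: λ.λ.1 (λ.λ.0 1)

Term B:
  start: (λ.0 0) (λ.λ.λ.0)
  step 1: (λ.λ.λ.0) (λ.λ.λ.0)
  step 2: λ.λ.0

Answer: DIFFERENT — A ⇓ λ.λ.1 (λ.λ.0 1), B ⇓ λ.λ.0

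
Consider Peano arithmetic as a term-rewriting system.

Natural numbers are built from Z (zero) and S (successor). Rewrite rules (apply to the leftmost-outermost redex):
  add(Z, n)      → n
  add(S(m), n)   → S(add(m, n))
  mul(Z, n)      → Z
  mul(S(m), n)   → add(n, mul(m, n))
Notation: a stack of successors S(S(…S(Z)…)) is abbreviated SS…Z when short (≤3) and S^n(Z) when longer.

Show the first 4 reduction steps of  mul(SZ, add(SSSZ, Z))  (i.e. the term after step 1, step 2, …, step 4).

Answer: after 4 steps: S(add(S(add(SZ, Z)), mul(Z, add(SSSZ, Z))))

Reduction:
  start: mul(SZ, add(SSSZ, Z))
  step 1: add(add(SSSZ, Z), mul(Z, add(SSSZ, Z)))
  step 2: add(S(add(SSZ, Z)), mul(Z, add(SSSZ, Z)))
  step 3: S(add(add(SSZ, Z), mul(Z, add(SSSZ, Z))))
  step 4: S(add(S(add(SZ, Z)), mul(Z, add(SSSZ, Z))))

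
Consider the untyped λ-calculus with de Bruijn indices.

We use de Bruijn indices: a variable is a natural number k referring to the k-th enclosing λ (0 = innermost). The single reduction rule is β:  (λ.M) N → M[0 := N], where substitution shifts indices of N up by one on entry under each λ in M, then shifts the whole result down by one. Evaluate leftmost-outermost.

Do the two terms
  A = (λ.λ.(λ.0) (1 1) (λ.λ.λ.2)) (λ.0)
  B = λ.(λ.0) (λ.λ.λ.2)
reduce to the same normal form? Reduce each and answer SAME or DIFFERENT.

Answer: SAME — A ⇓ λ.λ.λ.λ.2, B ⇓ λ.λ.λ.λ.2

Derivation:
Term A:
  start: (λ.λ.(λ.0) (1 1) (λ.λ.λ.2)) (λ.0)
  [1] λ.(λ.0) ((λ.0) (λ.0)) (λ.λ.λ.2)
  [2] λ.(λ.0) (λ.0) (λ.λ.λ.2)
  [3] λ.(λ.0) (λ.λ.λ.2)
  [4] λ.λ.λ.λ.2

Term B:
  start: λ.(λ.0) (λ.λ.λ.2)
  [1] λ.λ.λ.λ.2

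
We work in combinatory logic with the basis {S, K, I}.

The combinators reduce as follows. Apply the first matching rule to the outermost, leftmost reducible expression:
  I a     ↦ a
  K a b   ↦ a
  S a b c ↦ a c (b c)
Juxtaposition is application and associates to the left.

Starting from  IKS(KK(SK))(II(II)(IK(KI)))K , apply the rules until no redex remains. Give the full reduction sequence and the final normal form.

Answer: normal form = S(K(KI))K  (in 7 steps)

Working:
  start: IKS(KK(SK))(II(II)(IK(KI)))K
  →1  KS(KK(SK))(II(II)(IK(KI)))K
  →2  S(II(II)(IK(KI)))K
  →3  S(I(II)(IK(KI)))K
  →4  S(II(IK(KI)))K
  →5  S(I(IK(KI)))K
  →6  S(IK(KI))K
  →7  S(K(KI))K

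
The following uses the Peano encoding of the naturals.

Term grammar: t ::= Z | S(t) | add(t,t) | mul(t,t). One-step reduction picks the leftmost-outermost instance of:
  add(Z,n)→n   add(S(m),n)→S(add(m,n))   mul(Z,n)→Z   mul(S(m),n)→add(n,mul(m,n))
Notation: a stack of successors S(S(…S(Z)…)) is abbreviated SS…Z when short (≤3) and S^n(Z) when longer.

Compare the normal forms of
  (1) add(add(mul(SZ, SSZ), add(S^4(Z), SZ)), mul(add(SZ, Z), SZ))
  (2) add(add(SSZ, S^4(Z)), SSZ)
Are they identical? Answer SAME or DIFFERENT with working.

Term A:
  start: add(add(mul(SZ, SSZ), add(S^4(Z), SZ)), mul(add(SZ, Z), SZ))
  →1  add(add(add(SSZ, mul(Z, SSZ)), add(S^4(Z), SZ)), mul(add(SZ, Z), SZ))
  →2  add(add(S(add(SZ, mul(Z, SSZ))), add(S^4(Z), SZ)), mul(add(SZ, Z), SZ))
  →3  add(S(add(add(SZ, mul(Z, SSZ)), add(S^4(Z), SZ))), mul(add(SZ, Z), SZ))
  →4  S(add(add(add(SZ, mul(Z, SSZ)), add(S^4(Z), SZ)), mul(add(SZ, Z), SZ)))
  →5  S(add(add(S(add(Z, mul(Z, SSZ))), add(S^4(Z), SZ)), mul(add(SZ, Z), SZ)))
  →6  S(add(S(add(add(Z, mul(Z, SSZ)), add(S^4(Z), SZ))), mul(add(SZ, Z), SZ)))
  →7  S(S(add(add(add(Z, mul(Z, SSZ)), add(S^4(Z), SZ)), mul(add(SZ, Z), SZ))))
  →8  S(S(add(add(mul(Z, SSZ), add(S^4(Z), SZ)), mul(add(SZ, Z), SZ))))
  →9  S(S(add(add(Z, add(S^4(Z), SZ)), mul(add(SZ, Z), SZ))))
  →10  S(S(add(add(S^4(Z), SZ), mul(add(SZ, Z), SZ))))
  →11  S(S(add(S(add(SSSZ, SZ)), mul(add(SZ, Z), SZ))))
  →12  S(S(S(add(add(SSSZ, SZ), mul(add(SZ, Z), SZ)))))
  →13  S(S(S(add(S(add(SSZ, SZ)), mul(add(SZ, Z), SZ)))))
  →14  S(S(S(S(add(add(SSZ, SZ), mul(add(SZ, Z), SZ))))))
  →15  S(S(S(S(add(S(add(SZ, SZ)), mul(add(SZ, Z), SZ))))))
  →16  S(S(S(S(S(add(add(SZ, SZ), mul(add(SZ, Z), SZ)))))))
  →17  S(S(S(S(S(add(S(add(Z, SZ)), mul(add(SZ, Z), SZ)))))))
  →18  S(S(S(S(S(S(add(add(Z, SZ), mul(add(SZ, Z), SZ))))))))
  →19  S(S(S(S(S(S(add(SZ, mul(add(SZ, Z), SZ))))))))
  →20  S(S(S(S(S(S(S(add(Z, mul(add(SZ, Z), SZ)))))))))
  →21  S(S(S(S(S(S(S(mul(add(SZ, Z), SZ))))))))
  →22  S(S(S(S(S(S(S(mul(S(add(Z, Z)), SZ))))))))
  →23  S(S(S(S(S(S(S(add(SZ, mul(add(Z, Z), SZ)))))))))
  →24  S(S(S(S(S(S(S(S(add(Z, mul(add(Z, Z), SZ))))))))))
  →25  S(S(S(S(S(S(S(S(mul(add(Z, Z), SZ)))))))))
  →26  S(S(S(S(S(S(S(S(mul(Z, SZ)))))))))
  →27  S^8(Z)

Term B:
  start: add(add(SSZ, S^4(Z)), SSZ)
  →1  add(S(add(SZ, S^4(Z))), SSZ)
  →2  S(add(add(SZ, S^4(Z)), SSZ))
  →3  S(add(S(add(Z, S^4(Z))), SSZ))
  →4  S(S(add(add(Z, S^4(Z)), SSZ)))
  →5  S(S(add(S^4(Z), SSZ)))
  →6  S(S(S(add(SSSZ, SSZ))))
  →7  S(S(S(S(add(SSZ, SSZ)))))
  →8  S(S(S(S(S(add(SZ, SSZ))))))
  →9  S(S(S(S(S(S(add(Z, SSZ)))))))
  →10  S^8(Z)

Answer: SAME — A ⇓ S^8(Z), B ⇓ S^8(Z)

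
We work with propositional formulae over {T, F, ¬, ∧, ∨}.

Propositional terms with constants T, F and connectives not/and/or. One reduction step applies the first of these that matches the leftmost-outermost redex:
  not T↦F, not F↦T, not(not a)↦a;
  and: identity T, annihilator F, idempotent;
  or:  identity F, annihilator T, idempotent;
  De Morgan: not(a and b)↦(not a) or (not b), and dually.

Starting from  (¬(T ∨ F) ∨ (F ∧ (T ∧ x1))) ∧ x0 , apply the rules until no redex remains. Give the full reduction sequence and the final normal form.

  start: (¬(T ∨ F) ∨ (F ∧ (T ∧ x1))) ∧ x0
  [1] ((¬T ∧ ¬F) ∨ (F ∧ (T ∧ x1))) ∧ x0
  [2] ((F ∧ ¬F) ∨ (F ∧ (T ∧ x1))) ∧ x0
  [3] (F ∨ (F ∧ (T ∧ x1))) ∧ x0
  [4] (F ∧ (T ∧ x1)) ∧ x0
  [5] F ∧ x0
  [6] F

Answer: normal form = F  (in 6 steps)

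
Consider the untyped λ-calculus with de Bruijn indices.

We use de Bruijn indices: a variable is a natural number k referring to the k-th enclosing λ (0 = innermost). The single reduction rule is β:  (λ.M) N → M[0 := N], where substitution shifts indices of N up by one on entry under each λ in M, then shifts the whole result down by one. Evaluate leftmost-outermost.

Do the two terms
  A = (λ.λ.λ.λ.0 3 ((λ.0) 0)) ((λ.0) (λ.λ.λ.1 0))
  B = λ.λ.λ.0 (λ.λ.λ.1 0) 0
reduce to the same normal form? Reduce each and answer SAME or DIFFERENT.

Answer: SAME — A ⇓ λ.λ.λ.0 (λ.λ.λ.1 0) 0, B ⇓ λ.λ.λ.0 (λ.λ.λ.1 0) 0

Working:
Term A:
  start: (λ.λ.λ.λ.0 3 ((λ.0) 0)) ((λ.0) (λ.λ.λ.1 0))
  →1  λ.λ.λ.0 ((λ.0) (λ.λ.λ.1 0)) ((λ.0) 0)
  →2  λ.λ.λ.0 (λ.λ.λ.1 0) ((λ.0) 0)
  →3  λ.λ.λ.0 (λ.λ.λ.1 0) 0

Term B:
  start: λ.λ.λ.0 (λ.λ.λ.1 0) 0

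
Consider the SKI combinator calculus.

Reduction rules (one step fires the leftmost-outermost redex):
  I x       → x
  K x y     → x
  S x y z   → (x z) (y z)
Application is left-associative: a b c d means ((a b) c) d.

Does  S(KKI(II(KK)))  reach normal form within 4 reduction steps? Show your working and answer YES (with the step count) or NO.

Answer: YES — reaches normal form S(K(KK)) in 3 ≤ 4 steps

Derivation:
  start: S(KKI(II(KK)))
  step 1: S(K(II(KK)))
  step 2: S(K(I(KK)))
  step 3: S(K(KK))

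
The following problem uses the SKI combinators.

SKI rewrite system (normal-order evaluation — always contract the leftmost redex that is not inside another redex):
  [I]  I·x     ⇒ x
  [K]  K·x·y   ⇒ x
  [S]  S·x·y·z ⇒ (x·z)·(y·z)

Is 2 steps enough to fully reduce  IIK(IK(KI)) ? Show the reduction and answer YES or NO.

  start: IIK(IK(KI))
  [1] IK(IK(KI))
  [2] K(IK(KI))

Answer: NO — after 2 steps the term is K(IK(KI)), not yet normal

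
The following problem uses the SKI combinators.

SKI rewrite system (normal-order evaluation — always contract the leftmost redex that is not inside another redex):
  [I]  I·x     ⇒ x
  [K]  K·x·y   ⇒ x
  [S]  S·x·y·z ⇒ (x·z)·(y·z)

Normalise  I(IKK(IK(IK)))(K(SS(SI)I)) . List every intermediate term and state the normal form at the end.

  start: I(IKK(IK(IK)))(K(SS(SI)I))
  [1] IKK(IK(IK))(K(SS(SI)I))
  [2] KK(IK(IK))(K(SS(SI)I))
  [3] K(K(SS(SI)I))
  [4] K(K(SI(SII)))

Answer: normal form = K(K(SI(SII)))  (in 4 steps)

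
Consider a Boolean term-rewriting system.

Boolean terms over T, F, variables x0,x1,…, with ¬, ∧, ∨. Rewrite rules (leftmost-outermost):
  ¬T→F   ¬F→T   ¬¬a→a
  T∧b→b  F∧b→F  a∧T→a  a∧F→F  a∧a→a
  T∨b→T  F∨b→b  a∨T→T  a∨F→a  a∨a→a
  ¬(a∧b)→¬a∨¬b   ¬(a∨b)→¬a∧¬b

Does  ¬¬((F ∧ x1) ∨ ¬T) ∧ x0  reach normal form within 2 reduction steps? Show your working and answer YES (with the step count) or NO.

  start: ¬¬((F ∧ x1) ∨ ¬T) ∧ x0
  →1  ((F ∧ x1) ∨ ¬T) ∧ x0
  →2  (F ∨ ¬T) ∧ x0

Answer: NO — after 2 steps the term is (F ∨ ¬T) ∧ x0, not yet normal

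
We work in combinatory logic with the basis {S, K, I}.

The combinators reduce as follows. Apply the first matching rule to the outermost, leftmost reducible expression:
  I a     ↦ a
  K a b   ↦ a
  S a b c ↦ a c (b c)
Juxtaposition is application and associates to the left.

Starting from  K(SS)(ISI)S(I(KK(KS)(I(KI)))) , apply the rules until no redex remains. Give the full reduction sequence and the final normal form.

  start: K(SS)(ISI)S(I(KK(KS)(I(KI))))
  step 1: SSS(I(KK(KS)(I(KI))))
  step 2: S(I(KK(KS)(I(KI))))(S(I(KK(KS)(I(KI)))))
  step 3: S(KK(KS)(I(KI)))(S(I(KK(KS)(I(KI)))))
  step 4: S(K(I(KI)))(S(I(KK(KS)(I(KI)))))
  step 5: S(K(KI))(S(I(KK(KS)(I(KI)))))
  step 6: S(K(KI))(S(KK(KS)(I(KI))))
  step 7: S(K(KI))(S(K(I(KI))))
  step 8: S(K(KI))(S(K(KI)))

Answer: normal form = S(K(KI))(S(K(KI)))  (in 8 steps)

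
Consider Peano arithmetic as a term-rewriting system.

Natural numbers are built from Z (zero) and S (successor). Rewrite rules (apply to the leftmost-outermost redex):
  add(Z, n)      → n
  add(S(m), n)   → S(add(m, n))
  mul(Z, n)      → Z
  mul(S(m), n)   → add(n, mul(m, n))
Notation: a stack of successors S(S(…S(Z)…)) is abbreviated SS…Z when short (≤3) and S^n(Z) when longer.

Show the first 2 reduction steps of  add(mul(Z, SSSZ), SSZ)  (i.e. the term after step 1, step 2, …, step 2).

Answer: after 2 steps: SSZ

Reduction:
  start: add(mul(Z, SSSZ), SSZ)
  →1  add(Z, SSZ)
  →2  SSZ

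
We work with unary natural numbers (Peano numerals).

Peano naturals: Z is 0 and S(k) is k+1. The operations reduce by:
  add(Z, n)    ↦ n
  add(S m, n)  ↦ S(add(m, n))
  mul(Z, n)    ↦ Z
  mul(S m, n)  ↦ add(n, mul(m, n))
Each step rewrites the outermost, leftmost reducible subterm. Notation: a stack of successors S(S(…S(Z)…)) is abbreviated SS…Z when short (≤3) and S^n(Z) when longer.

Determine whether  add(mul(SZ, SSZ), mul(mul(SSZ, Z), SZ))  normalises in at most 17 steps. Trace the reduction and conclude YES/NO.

Answer: YES — reaches normal form SSZ in 14 ≤ 17 steps

Derivation:
  start: add(mul(SZ, SSZ), mul(mul(SSZ, Z), SZ))
  →1  add(add(SSZ, mul(Z, SSZ)), mul(mul(SSZ, Z), SZ))
  →2  add(S(add(SZ, mul(Z, SSZ))), mul(mul(SSZ, Z), SZ))
  →3  S(add(add(SZ, mul(Z, SSZ)), mul(mul(SSZ, Z), SZ)))
  →4  S(add(S(add(Z, mul(Z, SSZ))), mul(mul(SSZ, Z), SZ)))
  →5  S(S(add(add(Z, mul(Z, SSZ)), mul(mul(SSZ, Z), SZ))))
  →6  S(S(add(mul(Z, SSZ), mul(mul(SSZ, Z), SZ))))
  →7  S(S(add(Z, mul(mul(SSZ, Z), SZ))))
  →8  S(S(mul(mul(SSZ, Z), SZ)))
  →9  S(S(mul(add(Z, mul(SZ, Z)), SZ)))
  →10  S(S(mul(mul(SZ, Z), SZ)))
  →11  S(S(mul(add(Z, mul(Z, Z)), SZ)))
  →12  S(S(mul(mul(Z, Z), SZ)))
  →13  S(S(mul(Z, SZ)))
  →14  SSZ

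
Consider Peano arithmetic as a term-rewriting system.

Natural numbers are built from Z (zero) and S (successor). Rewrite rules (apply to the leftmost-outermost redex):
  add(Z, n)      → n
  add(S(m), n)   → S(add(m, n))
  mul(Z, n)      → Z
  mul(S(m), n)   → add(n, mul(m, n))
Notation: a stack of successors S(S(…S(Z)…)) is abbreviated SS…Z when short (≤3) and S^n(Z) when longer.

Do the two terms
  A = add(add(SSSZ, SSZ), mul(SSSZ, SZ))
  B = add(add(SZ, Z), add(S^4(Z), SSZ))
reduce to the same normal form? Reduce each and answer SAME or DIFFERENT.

Term A:
  start: add(add(SSSZ, SSZ), mul(SSSZ, SZ))
  [1] add(S(add(SSZ, SSZ)), mul(SSSZ, SZ))
  [2] S(add(add(SSZ, SSZ), mul(SSSZ, SZ)))
  [3] S(add(S(add(SZ, SSZ)), mul(SSSZ, SZ)))
  [4] S(S(add(add(SZ, SSZ), mul(SSSZ, SZ))))
  [5] S(S(add(S(add(Z, SSZ)), mul(SSSZ, SZ))))
  [6] S(S(S(add(add(Z, SSZ), mul(SSSZ, SZ)))))
  [7] S(S(S(add(SSZ, mul(SSSZ, SZ)))))
  [8] S(S(S(S(add(SZ, mul(SSSZ, SZ))))))
  [9] S(S(S(S(S(add(Z, mul(SSSZ, SZ)))))))
  [10] S(S(S(S(S(mul(SSSZ, SZ))))))
  [11] S(S(S(S(S(add(SZ, mul(SSZ, SZ)))))))
  [12] S(S(S(S(S(S(add(Z, mul(SSZ, SZ))))))))
  [13] S(S(S(S(S(S(mul(SSZ, SZ)))))))
  [14] S(S(S(S(S(S(add(SZ, mul(SZ, SZ))))))))
  [15] S(S(S(S(S(S(S(add(Z, mul(SZ, SZ)))))))))
  [16] S(S(S(S(S(S(S(mul(SZ, SZ))))))))
  [17] S(S(S(S(S(S(S(add(SZ, mul(Z, SZ)))))))))
  [18] S(S(S(S(S(S(S(S(add(Z, mul(Z, SZ))))))))))
  [19] S(S(S(S(S(S(S(S(mul(Z, SZ)))))))))
  [20] S^8(Z)

Term B:
  start: add(add(SZ, Z), add(S^4(Z), SSZ))
  [1] add(S(add(Z, Z)), add(S^4(Z), SSZ))
  [2] S(add(add(Z, Z), add(S^4(Z), SSZ)))
  [3] S(add(Z, add(S^4(Z), SSZ)))
  [4] S(add(S^4(Z), SSZ))
  [5] S(S(add(SSSZ, SSZ)))
  [6] S(S(S(add(SSZ, SSZ))))
  [7] S(S(S(S(add(SZ, SSZ)))))
  [8] S(S(S(S(S(add(Z, SSZ))))))
  [9] S^7(Z)

Answer: DIFFERENT — A ⇓ S^8(Z), B ⇓ S^7(Z)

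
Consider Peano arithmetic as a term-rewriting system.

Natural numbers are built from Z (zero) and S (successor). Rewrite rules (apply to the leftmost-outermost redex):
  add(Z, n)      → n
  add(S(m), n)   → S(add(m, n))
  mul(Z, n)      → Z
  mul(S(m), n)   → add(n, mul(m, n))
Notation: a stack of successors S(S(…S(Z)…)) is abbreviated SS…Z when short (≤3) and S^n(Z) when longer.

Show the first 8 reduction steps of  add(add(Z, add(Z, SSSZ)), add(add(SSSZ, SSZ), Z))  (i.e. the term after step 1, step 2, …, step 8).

Answer: after 8 steps: S(S(S(S(add(add(SSZ, SSZ), Z)))))

Derivation:
  start: add(add(Z, add(Z, SSSZ)), add(add(SSSZ, SSZ), Z))
  step 1: add(add(Z, SSSZ), add(add(SSSZ, SSZ), Z))
  step 2: add(SSSZ, add(add(SSSZ, SSZ), Z))
  step 3: S(add(SSZ, add(add(SSSZ, SSZ), Z)))
  step 4: S(S(add(SZ, add(add(SSSZ, SSZ), Z))))
  step 5: S(S(S(add(Z, add(add(SSSZ, SSZ), Z)))))
  step 6: S(S(S(add(add(SSSZ, SSZ), Z))))
  step 7: S(S(S(add(S(add(SSZ, SSZ)), Z))))
  step 8: S(S(S(S(add(add(SSZ, SSZ), Z)))))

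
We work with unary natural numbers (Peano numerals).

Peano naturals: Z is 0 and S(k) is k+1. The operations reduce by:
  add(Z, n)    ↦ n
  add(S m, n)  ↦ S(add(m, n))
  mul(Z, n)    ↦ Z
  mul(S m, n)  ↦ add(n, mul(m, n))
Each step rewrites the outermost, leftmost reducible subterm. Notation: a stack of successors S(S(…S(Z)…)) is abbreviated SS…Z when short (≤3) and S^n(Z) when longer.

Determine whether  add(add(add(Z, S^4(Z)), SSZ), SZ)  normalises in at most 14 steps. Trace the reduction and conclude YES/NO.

Answer: YES — reaches normal form S^7(Z) in 13 ≤ 14 steps

Working:
  start: add(add(add(Z, S^4(Z)), SSZ), SZ)
  step 1: add(add(S^4(Z), SSZ), SZ)
  step 2: add(S(add(SSSZ, SSZ)), SZ)
  step 3: S(add(add(SSSZ, SSZ), SZ))
  step 4: S(add(S(add(SSZ, SSZ)), SZ))
  step 5: S(S(add(add(SSZ, SSZ), SZ)))
  step 6: S(S(add(S(add(SZ, SSZ)), SZ)))
  step 7: S(S(S(add(add(SZ, SSZ), SZ))))
  step 8: S(S(S(add(S(add(Z, SSZ)), SZ))))
  step 9: S(S(S(S(add(add(Z, SSZ), SZ)))))
  step 10: S(S(S(S(add(SSZ, SZ)))))
  step 11: S(S(S(S(S(add(SZ, SZ))))))
  step 12: S(S(S(S(S(S(add(Z, SZ)))))))
  step 13: S^7(Z)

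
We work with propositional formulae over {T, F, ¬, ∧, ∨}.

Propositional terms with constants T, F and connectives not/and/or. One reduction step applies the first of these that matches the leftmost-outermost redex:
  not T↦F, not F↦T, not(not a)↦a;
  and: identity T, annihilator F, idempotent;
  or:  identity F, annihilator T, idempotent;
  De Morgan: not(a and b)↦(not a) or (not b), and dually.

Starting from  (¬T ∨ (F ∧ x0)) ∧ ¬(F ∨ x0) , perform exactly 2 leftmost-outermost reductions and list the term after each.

Answer: after 2 steps: (F ∧ x0) ∧ ¬(F ∨ x0)

Derivation:
  start: (¬T ∨ (F ∧ x0)) ∧ ¬(F ∨ x0)
  [1] (F ∨ (F ∧ x0)) ∧ ¬(F ∨ x0)
  [2] (F ∧ x0) ∧ ¬(F ∨ x0)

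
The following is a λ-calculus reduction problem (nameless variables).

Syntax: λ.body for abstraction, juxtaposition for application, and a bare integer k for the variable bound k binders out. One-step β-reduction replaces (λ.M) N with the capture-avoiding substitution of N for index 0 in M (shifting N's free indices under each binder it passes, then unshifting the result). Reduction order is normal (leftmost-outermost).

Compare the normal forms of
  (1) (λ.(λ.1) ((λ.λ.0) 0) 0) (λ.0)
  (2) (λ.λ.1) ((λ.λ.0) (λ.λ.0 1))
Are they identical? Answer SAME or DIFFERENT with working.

Answer: DIFFERENT — A ⇓ λ.0, B ⇓ λ.λ.0

Working:
Term A:
  start: (λ.(λ.1) ((λ.λ.0) 0) 0) (λ.0)
  [1] (λ.λ.0) ((λ.λ.0) (λ.0)) (λ.0)
  [2] (λ.0) (λ.0)
  [3] λ.0

Term B:
  start: (λ.λ.1) ((λ.λ.0) (λ.λ.0 1))
  [1] λ.(λ.λ.0) (λ.λ.0 1)
  [2] λ.λ.0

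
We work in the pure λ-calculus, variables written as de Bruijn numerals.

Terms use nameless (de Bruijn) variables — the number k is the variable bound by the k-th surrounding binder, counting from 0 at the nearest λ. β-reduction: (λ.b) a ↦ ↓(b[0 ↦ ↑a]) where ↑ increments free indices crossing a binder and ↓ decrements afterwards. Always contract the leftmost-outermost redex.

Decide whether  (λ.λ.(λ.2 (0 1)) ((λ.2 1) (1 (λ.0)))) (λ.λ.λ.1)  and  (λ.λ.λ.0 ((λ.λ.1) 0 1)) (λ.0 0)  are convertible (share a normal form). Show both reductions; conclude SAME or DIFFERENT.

Term A:
  start: (λ.λ.(λ.2 (0 1)) ((λ.2 1) (1 (λ.0)))) (λ.λ.λ.1)
  step 1: λ.(λ.(λ.λ.λ.1) (0 1)) ((λ.(λ.λ.λ.1) 1) ((λ.λ.λ.1) (λ.0)))
  step 2: λ.(λ.λ.λ.1) ((λ.(λ.λ.λ.1) 1) ((λ.λ.λ.1) (λ.0)) 0)
  step 3: λ.λ.λ.1

Term B:
  start: (λ.λ.λ.0 ((λ.λ.1) 0 1)) (λ.0 0)
  step 1: λ.λ.0 ((λ.λ.1) 0 1)
  step 2: λ.λ.0 ((λ.1) 1)
  step 3: λ.λ.0 0

Answer: DIFFERENT — A ⇓ λ.λ.λ.1, B ⇓ λ.λ.0 0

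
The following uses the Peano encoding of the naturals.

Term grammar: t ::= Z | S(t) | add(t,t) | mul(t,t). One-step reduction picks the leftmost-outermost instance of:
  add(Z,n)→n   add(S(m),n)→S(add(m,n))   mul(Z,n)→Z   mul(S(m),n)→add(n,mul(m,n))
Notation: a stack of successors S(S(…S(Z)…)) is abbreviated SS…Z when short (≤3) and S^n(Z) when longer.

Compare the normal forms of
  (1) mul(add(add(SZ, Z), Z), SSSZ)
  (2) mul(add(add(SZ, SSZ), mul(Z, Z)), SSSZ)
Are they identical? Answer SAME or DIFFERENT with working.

Answer: DIFFERENT — A ⇓ SSSZ, B ⇓ S^9(Z)

Reduction:
Term A:
  start: mul(add(add(SZ, Z), Z), SSSZ)
  [1] mul(add(S(add(Z, Z)), Z), SSSZ)
  [2] mul(S(add(add(Z, Z), Z)), SSSZ)
  [3] add(SSSZ, mul(add(add(Z, Z), Z), SSSZ))
  [4] S(add(SSZ, mul(add(add(Z, Z), Z), SSSZ)))
  [5] S(S(add(SZ, mul(add(add(Z, Z), Z), SSSZ))))
  [6] S(S(S(add(Z, mul(add(add(Z, Z), Z), SSSZ)))))
  [7] S(S(S(mul(add(add(Z, Z), Z), SSSZ))))
  [8] S(S(S(mul(add(Z, Z), SSSZ))))
  [9] S(S(S(mul(Z, SSSZ))))
  [10] SSSZ

Term B:
  start: mul(add(add(SZ, SSZ), mul(Z, Z)), SSSZ)
  [1] mul(add(S(add(Z, SSZ)), mul(Z, Z)), SSSZ)
  [2] mul(S(add(add(Z, SSZ), mul(Z, Z))), SSSZ)
  [3] add(SSSZ, mul(add(add(Z, SSZ), mul(Z, Z)), SSSZ))
  [4] S(add(SSZ, mul(add(add(Z, SSZ), mul(Z, Z)), SSSZ)))
  [5] S(S(add(SZ, mul(add(add(Z, SSZ), mul(Z, Z)), SSSZ))))
  [6] S(S(S(add(Z, mul(add(add(Z, SSZ), mul(Z, Z)), SSSZ)))))
  [7] S(S(S(mul(add(add(Z, SSZ), mul(Z, Z)), SSSZ))))
  [8] S(S(S(mul(add(SSZ, mul(Z, Z)), SSSZ))))
  [9] S(S(S(mul(S(add(SZ, mul(Z, Z))), SSSZ))))
  [10] S(S(S(add(SSSZ, mul(add(SZ, mul(Z, Z)), SSSZ)))))
  [11] S(S(S(S(add(SSZ, mul(add(SZ, mul(Z, Z)), SSSZ))))))
  [12] S(S(S(S(S(add(SZ, mul(add(SZ, mul(Z, Z)), SSSZ)))))))
  [13] S(S(S(S(S(S(add(Z, mul(add(SZ, mul(Z, Z)), SSSZ))))))))
  [14] S(S(S(S(S(S(mul(add(SZ, mul(Z, Z)), SSSZ)))))))
  [15] S(S(S(S(S(S(mul(S(add(Z, mul(Z, Z))), SSSZ)))))))
  [16] S(S(S(S(S(S(add(SSSZ, mul(add(Z, mul(Z, Z)), SSSZ))))))))
  [17] S(S(S(S(S(S(S(add(SSZ, mul(add(Z, mul(Z, Z)), SSSZ)))))))))
  [18] S(S(S(S(S(S(S(S(add(SZ, mul(add(Z, mul(Z, Z)), SSSZ))))))))))
  [19] S(S(S(S(S(S(S(S(S(add(Z, mul(add(Z, mul(Z, Z)), SSSZ)))))))))))
  [20] S(S(S(S(S(S(S(S(S(mul(add(Z, mul(Z, Z)), SSSZ))))))))))
  [21] S(S(S(S(S(S(S(S(S(mul(mul(Z, Z), SSSZ))))))))))
  [22] S(S(S(S(S(S(S(S(S(mul(Z, SSSZ))))))))))
  [23] S^9(Z)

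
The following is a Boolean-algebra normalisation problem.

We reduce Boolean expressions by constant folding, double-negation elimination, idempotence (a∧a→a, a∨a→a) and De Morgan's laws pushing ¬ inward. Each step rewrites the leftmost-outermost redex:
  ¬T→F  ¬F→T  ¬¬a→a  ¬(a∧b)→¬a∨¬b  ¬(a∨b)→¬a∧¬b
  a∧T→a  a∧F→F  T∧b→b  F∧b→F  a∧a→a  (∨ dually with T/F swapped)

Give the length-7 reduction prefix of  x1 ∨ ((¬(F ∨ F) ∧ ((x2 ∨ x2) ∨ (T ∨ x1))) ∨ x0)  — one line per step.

Answer: after 7 steps: x1 ∨ (T ∨ x0)

Reduction:
  start: x1 ∨ ((¬(F ∨ F) ∧ ((x2 ∨ x2) ∨ (T ∨ x1))) ∨ x0)
  →1  x1 ∨ (((¬F ∧ ¬F) ∧ ((x2 ∨ x2) ∨ (T ∨ x1))) ∨ x0)
  →2  x1 ∨ ((¬F ∧ ((x2 ∨ x2) ∨ (T ∨ x1))) ∨ x0)
  →3  x1 ∨ ((T ∧ ((x2 ∨ x2) ∨ (T ∨ x1))) ∨ x0)
  →4  x1 ∨ (((x2 ∨ x2) ∨ (T ∨ x1)) ∨ x0)
  →5  x1 ∨ ((x2 ∨ (T ∨ x1)) ∨ x0)
  →6  x1 ∨ ((x2 ∨ T) ∨ x0)
  →7  x1 ∨ (T ∨ x0)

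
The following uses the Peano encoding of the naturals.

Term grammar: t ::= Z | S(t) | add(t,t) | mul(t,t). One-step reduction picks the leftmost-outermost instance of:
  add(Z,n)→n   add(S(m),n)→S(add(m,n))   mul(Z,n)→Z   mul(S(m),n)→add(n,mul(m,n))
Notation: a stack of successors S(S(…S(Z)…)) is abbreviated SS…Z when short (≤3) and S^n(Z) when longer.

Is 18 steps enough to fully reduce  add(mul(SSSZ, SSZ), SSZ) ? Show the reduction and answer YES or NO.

  start: add(mul(SSSZ, SSZ), SSZ)
  step 1: add(add(SSZ, mul(SSZ, SSZ)), SSZ)
  step 2: add(S(add(SZ, mul(SSZ, SSZ))), SSZ)
  step 3: S(add(add(SZ, mul(SSZ, SSZ)), SSZ))
  step 4: S(add(S(add(Z, mul(SSZ, SSZ))), SSZ))
  step 5: S(S(add(add(Z, mul(SSZ, SSZ)), SSZ)))
  step 6: S(S(add(mul(SSZ, SSZ), SSZ)))
  step 7: S(S(add(add(SSZ, mul(SZ, SSZ)), SSZ)))
  step 8: S(S(add(S(add(SZ, mul(SZ, SSZ))), SSZ)))
  step 9: S(S(S(add(add(SZ, mul(SZ, SSZ)), SSZ))))
  step 10: S(S(S(add(S(add(Z, mul(SZ, SSZ))), SSZ))))
  step 11: S(S(S(S(add(add(Z, mul(SZ, SSZ)), SSZ)))))
  step 12: S(S(S(S(add(mul(SZ, SSZ), SSZ)))))
  step 13: S(S(S(S(add(add(SSZ, mul(Z, SSZ)), SSZ)))))
  step 14: S(S(S(S(add(S(add(SZ, mul(Z, SSZ))), SSZ)))))
  step 15: S(S(S(S(S(add(add(SZ, mul(Z, SSZ)), SSZ))))))
  step 16: S(S(S(S(S(add(S(add(Z, mul(Z, SSZ))), SSZ))))))
  step 17: S(S(S(S(S(S(add(add(Z, mul(Z, SSZ)), SSZ)))))))
  step 18: S(S(S(S(S(S(add(mul(Z, SSZ), SSZ)))))))

Answer: NO — after 18 steps the term is S(S(S(S(S(S(add(mul(Z, SSZ), SSZ))))))), not yet normal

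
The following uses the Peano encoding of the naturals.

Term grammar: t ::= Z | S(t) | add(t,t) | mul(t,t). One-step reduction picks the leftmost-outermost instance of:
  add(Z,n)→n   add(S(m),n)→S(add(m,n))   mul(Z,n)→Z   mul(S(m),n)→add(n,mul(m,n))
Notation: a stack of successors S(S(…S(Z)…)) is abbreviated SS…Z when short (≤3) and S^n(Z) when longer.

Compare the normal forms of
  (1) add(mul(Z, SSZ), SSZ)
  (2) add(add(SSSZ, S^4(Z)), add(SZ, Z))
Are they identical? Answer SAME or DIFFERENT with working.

Term A:
  start: add(mul(Z, SSZ), SSZ)
  →1  add(Z, SSZ)
  →2  SSZ

Term B:
  start: add(add(SSSZ, S^4(Z)), add(SZ, Z))
  →1  add(S(add(SSZ, S^4(Z))), add(SZ, Z))
  →2  S(add(add(SSZ, S^4(Z)), add(SZ, Z)))
  →3  S(add(S(add(SZ, S^4(Z))), add(SZ, Z)))
  →4  S(S(add(add(SZ, S^4(Z)), add(SZ, Z))))
  →5  S(S(add(S(add(Z, S^4(Z))), add(SZ, Z))))
  →6  S(S(S(add(add(Z, S^4(Z)), add(SZ, Z)))))
  →7  S(S(S(add(S^4(Z), add(SZ, Z)))))
  →8  S(S(S(S(add(SSSZ, add(SZ, Z))))))
  →9  S(S(S(S(S(add(SSZ, add(SZ, Z)))))))
  →10  S(S(S(S(S(S(add(SZ, add(SZ, Z))))))))
  →11  S(S(S(S(S(S(S(add(Z, add(SZ, Z)))))))))
  →12  S(S(S(S(S(S(S(add(SZ, Z))))))))
  →13  S(S(S(S(S(S(S(S(add(Z, Z)))))))))
  →14  S^8(Z)

Answer: DIFFERENT — A ⇓ SSZ, B ⇓ S^8(Z)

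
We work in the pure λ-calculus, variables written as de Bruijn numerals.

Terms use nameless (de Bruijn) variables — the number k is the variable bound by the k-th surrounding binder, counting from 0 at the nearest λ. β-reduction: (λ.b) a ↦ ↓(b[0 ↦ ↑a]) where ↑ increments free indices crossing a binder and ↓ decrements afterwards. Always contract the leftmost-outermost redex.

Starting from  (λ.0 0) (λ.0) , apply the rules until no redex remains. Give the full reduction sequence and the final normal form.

Answer: normal form = λ.0  (in 2 steps)

Working:
  start: (λ.0 0) (λ.0)
  →1  (λ.0) (λ.0)
  →2  λ.0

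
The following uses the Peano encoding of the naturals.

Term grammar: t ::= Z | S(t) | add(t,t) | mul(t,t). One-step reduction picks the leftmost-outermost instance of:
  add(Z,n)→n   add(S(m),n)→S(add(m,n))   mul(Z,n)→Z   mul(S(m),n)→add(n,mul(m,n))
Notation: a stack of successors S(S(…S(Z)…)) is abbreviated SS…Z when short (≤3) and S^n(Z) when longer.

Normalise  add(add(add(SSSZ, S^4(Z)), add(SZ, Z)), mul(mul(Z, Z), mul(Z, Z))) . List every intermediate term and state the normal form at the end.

Answer: normal form = S^8(Z)  (in 25 steps)

Derivation:
  start: add(add(add(SSSZ, S^4(Z)), add(SZ, Z)), mul(mul(Z, Z), mul(Z, Z)))
  →1  add(add(S(add(SSZ, S^4(Z))), add(SZ, Z)), mul(mul(Z, Z), mul(Z, Z)))
  →2  add(S(add(add(SSZ, S^4(Z)), add(SZ, Z))), mul(mul(Z, Z), mul(Z, Z)))
  →3  S(add(add(add(SSZ, S^4(Z)), add(SZ, Z)), mul(mul(Z, Z), mul(Z, Z))))
  →4  S(add(add(S(add(SZ, S^4(Z))), add(SZ, Z)), mul(mul(Z, Z), mul(Z, Z))))
  →5  S(add(S(add(add(SZ, S^4(Z)), add(SZ, Z))), mul(mul(Z, Z), mul(Z, Z))))
  →6  S(S(add(add(add(SZ, S^4(Z)), add(SZ, Z)), mul(mul(Z, Z), mul(Z, Z)))))
  →7  S(S(add(add(S(add(Z, S^4(Z))), add(SZ, Z)), mul(mul(Z, Z), mul(Z, Z)))))
  →8  S(S(add(S(add(add(Z, S^4(Z)), add(SZ, Z))), mul(mul(Z, Z), mul(Z, Z)))))
  →9  S(S(S(add(add(add(Z, S^4(Z)), add(SZ, Z)), mul(mul(Z, Z), mul(Z, Z))))))
  →10  S(S(S(add(add(S^4(Z), add(SZ, Z)), mul(mul(Z, Z), mul(Z, Z))))))
  →11  S(S(S(add(S(add(SSSZ, add(SZ, Z))), mul(mul(Z, Z), mul(Z, Z))))))
  →12  S(S(S(S(add(add(SSSZ, add(SZ, Z)), mul(mul(Z, Z), mul(Z, Z)))))))
  →13  S(S(S(S(add(S(add(SSZ, add(SZ, Z))), mul(mul(Z, Z), mul(Z, Z)))))))
  →14  S(S(S(S(S(add(add(SSZ, add(SZ, Z)), mul(mul(Z, Z), mul(Z, Z))))))))
  →15  S(S(S(S(S(add(S(add(SZ, add(SZ, Z))), mul(mul(Z, Z), mul(Z, Z))))))))
  →16  S(S(S(S(S(S(add(add(SZ, add(SZ, Z)), mul(mul(Z, Z), mul(Z, Z)))))))))
  →17  S(S(S(S(S(S(add(S(add(Z, add(SZ, Z))), mul(mul(Z, Z), mul(Z, Z)))))))))
  →18  S(S(S(S(S(S(S(add(add(Z, add(SZ, Z)), mul(mul(Z, Z), mul(Z, Z))))))))))
  →19  S(S(S(S(S(S(S(add(add(SZ, Z), mul(mul(Z, Z), mul(Z, Z))))))))))
  →20  S(S(S(S(S(S(S(add(S(add(Z, Z)), mul(mul(Z, Z), mul(Z, Z))))))))))
  →21  S(S(S(S(S(S(S(S(add(add(Z, Z), mul(mul(Z, Z), mul(Z, Z)))))))))))
  →22  S(S(S(S(S(S(S(S(add(Z, mul(mul(Z, Z), mul(Z, Z)))))))))))
  →23  S(S(S(S(S(S(S(S(mul(mul(Z, Z), mul(Z, Z))))))))))
  →24  S(S(S(S(S(S(S(S(mul(Z, mul(Z, Z))))))))))
  →25  S^8(Z)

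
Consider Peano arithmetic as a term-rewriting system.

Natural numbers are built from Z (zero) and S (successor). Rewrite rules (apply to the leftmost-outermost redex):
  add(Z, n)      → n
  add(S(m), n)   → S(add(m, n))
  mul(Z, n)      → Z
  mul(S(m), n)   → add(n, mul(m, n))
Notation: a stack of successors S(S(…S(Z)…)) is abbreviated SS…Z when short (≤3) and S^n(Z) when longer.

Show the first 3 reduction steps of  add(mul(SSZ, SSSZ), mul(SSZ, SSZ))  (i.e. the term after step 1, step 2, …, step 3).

  start: add(mul(SSZ, SSSZ), mul(SSZ, SSZ))
  step 1: add(add(SSSZ, mul(SZ, SSSZ)), mul(SSZ, SSZ))
  step 2: add(S(add(SSZ, mul(SZ, SSSZ))), mul(SSZ, SSZ))
  step 3: S(add(add(SSZ, mul(SZ, SSSZ)), mul(SSZ, SSZ)))

Answer: after 3 steps: S(add(add(SSZ, mul(SZ, SSSZ)), mul(SSZ, SSZ)))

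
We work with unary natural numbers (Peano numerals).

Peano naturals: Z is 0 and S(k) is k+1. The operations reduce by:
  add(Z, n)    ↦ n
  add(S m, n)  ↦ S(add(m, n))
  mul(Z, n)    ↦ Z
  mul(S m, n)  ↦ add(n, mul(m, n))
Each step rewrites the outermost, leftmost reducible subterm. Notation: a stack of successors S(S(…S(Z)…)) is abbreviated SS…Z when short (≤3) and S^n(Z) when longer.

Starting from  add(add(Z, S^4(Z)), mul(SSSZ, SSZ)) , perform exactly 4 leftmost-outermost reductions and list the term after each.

Answer: after 4 steps: S(S(S(add(SZ, mul(SSSZ, SSZ)))))

Working:
  start: add(add(Z, S^4(Z)), mul(SSSZ, SSZ))
  step 1: add(S^4(Z), mul(SSSZ, SSZ))
  step 2: S(add(SSSZ, mul(SSSZ, SSZ)))
  step 3: S(S(add(SSZ, mul(SSSZ, SSZ))))
  step 4: S(S(S(add(SZ, mul(SSSZ, SSZ)))))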